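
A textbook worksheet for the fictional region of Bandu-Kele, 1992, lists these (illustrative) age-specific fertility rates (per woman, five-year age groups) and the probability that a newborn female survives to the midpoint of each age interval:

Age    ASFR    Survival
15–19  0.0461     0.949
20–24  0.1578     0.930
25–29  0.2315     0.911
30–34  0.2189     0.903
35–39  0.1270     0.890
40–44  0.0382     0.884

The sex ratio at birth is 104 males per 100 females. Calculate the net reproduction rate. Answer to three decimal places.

Proportion female at birth = 100 / (100 + 104) = 0.49020.
Survival-weighted fertility by age (5·fₓ·Sₓ):
  15–19: 5 × 0.0461 × 0.949 = 0.21874
  20–24: 5 × 0.1578 × 0.930 = 0.73377
  25–29: 5 × 0.2315 × 0.911 = 1.05448
  30–34: 5 × 0.2189 × 0.903 = 0.98833
  35–39: 5 × 0.1270 × 0.890 = 0.56515
  40–44: 5 × 0.0382 × 0.884 = 0.16884
Sum = 3.72931
NRR = 0.49020 × 3.72931 = 1.82811

1.828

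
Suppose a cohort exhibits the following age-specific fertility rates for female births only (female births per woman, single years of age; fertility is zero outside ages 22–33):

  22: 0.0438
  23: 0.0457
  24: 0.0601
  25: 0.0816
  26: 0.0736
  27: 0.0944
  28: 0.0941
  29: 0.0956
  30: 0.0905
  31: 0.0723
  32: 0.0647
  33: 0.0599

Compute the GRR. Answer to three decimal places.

0.876

Sum of female ASFRs = 0.0438 + 0.0457 + 0.0601 + 0.0816 + 0.0736 + 0.0944 + 0.0941 + 0.0956 + 0.0905 + 0.0723 + 0.0647 + 0.0599 = 0.8763
GRR = 0.8763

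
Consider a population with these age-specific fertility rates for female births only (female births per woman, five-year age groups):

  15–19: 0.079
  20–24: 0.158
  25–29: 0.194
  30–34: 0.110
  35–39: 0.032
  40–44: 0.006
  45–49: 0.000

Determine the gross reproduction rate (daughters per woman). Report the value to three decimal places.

2.895

Sum of female ASFRs = 0.079 + 0.158 + 0.194 + 0.110 + 0.032 + 0.006 + 0.000 = 0.579
GRR = 5 × 0.579 = 2.895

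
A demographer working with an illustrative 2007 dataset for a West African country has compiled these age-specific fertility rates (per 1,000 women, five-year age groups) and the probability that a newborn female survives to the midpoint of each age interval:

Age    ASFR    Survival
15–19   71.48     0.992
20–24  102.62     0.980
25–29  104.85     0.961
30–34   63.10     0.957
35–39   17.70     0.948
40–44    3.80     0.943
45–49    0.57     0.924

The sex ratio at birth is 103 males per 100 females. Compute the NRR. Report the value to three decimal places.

Proportion female at birth = 100 / (100 + 103) = 0.49261.
Survival-weighted fertility by age (5·fₓ·Sₓ):
  15–19: 5 × 71.48/1000 × 0.992 = 0.35454
  20–24: 5 × 102.62/1000 × 0.980 = 0.50284
  25–29: 5 × 104.85/1000 × 0.961 = 0.50380
  30–34: 5 × 63.10/1000 × 0.957 = 0.30193
  35–39: 5 × 17.70/1000 × 0.948 = 0.08390
  40–44: 5 × 3.80/1000 × 0.943 = 0.01792
  45–49: 5 × 0.57/1000 × 0.924 = 0.00263
Sum = 1.76756
NRR = 0.49261 × 1.76756 = 0.87072
With NRR below 1 the population is below replacement fertility.

0.871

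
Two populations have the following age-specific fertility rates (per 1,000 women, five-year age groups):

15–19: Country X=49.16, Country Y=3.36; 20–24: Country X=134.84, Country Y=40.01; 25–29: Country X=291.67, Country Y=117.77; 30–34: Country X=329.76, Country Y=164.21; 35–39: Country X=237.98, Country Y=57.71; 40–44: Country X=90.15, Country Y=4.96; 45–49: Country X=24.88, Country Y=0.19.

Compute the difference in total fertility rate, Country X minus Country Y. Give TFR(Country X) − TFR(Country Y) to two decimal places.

3.85

Country X:
  Sum of ASFRs = 49.16 + 134.84 + 291.67 + 329.76 + 237.98 + 90.15 + 24.88 = 1158.44
  TFR = 5 × 1158.44 / 1000 = 5.7922
Country Y:
  Sum of ASFRs = 3.36 + 40.01 + 117.77 + 164.21 + 57.71 + 4.96 + 0.19 = 388.21
  TFR = 5 × 388.21 / 1000 = 1.94105
Difference = 5.7922 − 1.94105 = 3.85115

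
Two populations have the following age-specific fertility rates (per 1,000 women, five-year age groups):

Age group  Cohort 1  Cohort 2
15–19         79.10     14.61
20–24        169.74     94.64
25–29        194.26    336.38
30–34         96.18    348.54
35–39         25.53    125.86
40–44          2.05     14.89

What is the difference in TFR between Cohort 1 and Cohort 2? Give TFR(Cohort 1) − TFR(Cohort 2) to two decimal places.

Cohort 1:
  Sum of ASFRs = 79.10 + 169.74 + 194.26 + 96.18 + 25.53 + 2.05 = 566.86
  TFR = 5 × 566.86 / 1000 = 2.8343
Cohort 2:
  Sum of ASFRs = 14.61 + 94.64 + 336.38 + 348.54 + 125.86 + 14.89 = 934.92
  TFR = 5 × 934.92 / 1000 = 4.6746
Difference = 2.8343 − 4.6746 = -1.8403

-1.84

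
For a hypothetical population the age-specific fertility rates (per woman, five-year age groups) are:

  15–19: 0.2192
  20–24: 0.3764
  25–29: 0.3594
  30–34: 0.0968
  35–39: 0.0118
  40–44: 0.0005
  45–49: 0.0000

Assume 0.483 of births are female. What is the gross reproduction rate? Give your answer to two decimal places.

2.57

Proportion female at birth = 0.483.
Sum of ASFRs = 0.2192 + 0.3764 + 0.3594 + 0.0968 + 0.0118 + 0.0005 + 0.0000 = 1.0641
TFR = 5 × 1.0641 = 5.3205
GRR = 0.483 × 5.3205 = 2.56980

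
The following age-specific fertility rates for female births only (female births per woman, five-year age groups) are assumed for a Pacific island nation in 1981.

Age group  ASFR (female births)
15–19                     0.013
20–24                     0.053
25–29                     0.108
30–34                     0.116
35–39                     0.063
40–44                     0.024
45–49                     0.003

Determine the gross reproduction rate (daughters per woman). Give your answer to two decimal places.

1.90

Sum of female ASFRs = 0.013 + 0.053 + 0.108 + 0.116 + 0.063 + 0.024 + 0.003 = 0.380
GRR = 5 × 0.380 = 1.9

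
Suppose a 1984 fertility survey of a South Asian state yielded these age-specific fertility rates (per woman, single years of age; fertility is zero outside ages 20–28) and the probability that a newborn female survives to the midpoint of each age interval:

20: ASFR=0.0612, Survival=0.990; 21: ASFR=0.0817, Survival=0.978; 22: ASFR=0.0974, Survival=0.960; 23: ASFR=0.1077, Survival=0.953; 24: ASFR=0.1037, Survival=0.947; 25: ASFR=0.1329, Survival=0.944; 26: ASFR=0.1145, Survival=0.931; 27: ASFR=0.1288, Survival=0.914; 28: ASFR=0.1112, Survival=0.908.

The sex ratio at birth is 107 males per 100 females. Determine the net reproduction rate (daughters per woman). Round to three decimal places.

Proportion female at birth = 100 / (100 + 107) = 0.48309.
Each age group contributes 1 × ASFR × survival:
  20: 1 × 0.0612 × 0.990 = 0.06059
  21: 1 × 0.0817 × 0.978 = 0.07990
  22: 1 × 0.0974 × 0.960 = 0.09350
  23: 1 × 0.1077 × 0.953 = 0.10264
  24: 1 × 0.1037 × 0.947 = 0.09820
  25: 1 × 0.1329 × 0.944 = 0.12546
  26: 1 × 0.1145 × 0.931 = 0.10660
  27: 1 × 0.1288 × 0.914 = 0.11772
  28: 1 × 0.1112 × 0.908 = 0.10097
Sum = 0.88558
NRR = 0.48309 × 0.88558 = 0.42781
NRR < 1, so the cohort does not fully replace itself.

0.428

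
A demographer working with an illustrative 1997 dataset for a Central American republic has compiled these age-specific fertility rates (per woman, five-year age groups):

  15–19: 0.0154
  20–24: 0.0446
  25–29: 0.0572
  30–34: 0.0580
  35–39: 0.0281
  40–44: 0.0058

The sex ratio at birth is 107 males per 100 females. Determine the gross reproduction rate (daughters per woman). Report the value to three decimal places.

0.505

Proportion female at birth = 100 / (100 + 107) = 0.48309.
Sum of ASFRs = 0.0154 + 0.0446 + 0.0572 + 0.0580 + 0.0281 + 0.0058 = 0.2091
TFR = 5 × 0.2091 = 1.0455
GRR = 0.48309 × 1.0455 = 0.50507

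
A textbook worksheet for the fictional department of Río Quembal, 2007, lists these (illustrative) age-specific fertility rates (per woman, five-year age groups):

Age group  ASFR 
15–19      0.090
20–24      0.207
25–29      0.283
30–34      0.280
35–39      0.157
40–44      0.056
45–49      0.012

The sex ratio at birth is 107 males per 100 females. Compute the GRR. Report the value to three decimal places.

Proportion female at birth = 100 / (100 + 107) = 0.48309.
Sum of ASFRs = 0.090 + 0.207 + 0.283 + 0.280 + 0.157 + 0.056 + 0.012 = 1.085
TFR = 5 × 1.085 = 5.425
GRR = 0.48309 × 5.425 = 2.62076

2.621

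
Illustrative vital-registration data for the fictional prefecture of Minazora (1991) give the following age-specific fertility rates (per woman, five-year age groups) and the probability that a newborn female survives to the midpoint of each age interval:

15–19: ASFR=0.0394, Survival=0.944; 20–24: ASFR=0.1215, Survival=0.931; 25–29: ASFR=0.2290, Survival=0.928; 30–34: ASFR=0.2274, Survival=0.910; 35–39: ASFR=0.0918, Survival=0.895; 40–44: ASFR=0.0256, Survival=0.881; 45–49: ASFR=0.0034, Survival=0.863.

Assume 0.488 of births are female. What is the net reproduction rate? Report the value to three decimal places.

Proportion female at birth = 0.488.
Each age group contributes 5 × ASFR × survival:
  15–19: 5 × 0.0394 × 0.944 = 0.18597
  20–24: 5 × 0.1215 × 0.931 = 0.56558
  25–29: 5 × 0.2290 × 0.928 = 1.06256
  30–34: 5 × 0.2274 × 0.910 = 1.03467
  35–39: 5 × 0.0918 × 0.895 = 0.41081
  40–44: 5 × 0.0256 × 0.881 = 0.11277
  45–49: 5 × 0.0034 × 0.863 = 0.01467
Sum = 3.38703
NRR = 0.488 × 3.38703 = 1.65287
With NRR above 1 the population is above replacement fertility.

1.653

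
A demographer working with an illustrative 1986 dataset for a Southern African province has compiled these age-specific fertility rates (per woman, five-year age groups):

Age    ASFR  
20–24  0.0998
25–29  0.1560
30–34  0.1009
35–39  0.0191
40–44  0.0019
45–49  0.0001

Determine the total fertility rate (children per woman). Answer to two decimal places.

Sum of ASFRs = 0.0998 + 0.1560 + 0.1009 + 0.0191 + 0.0019 + 0.0001 = 0.3778
TFR = 5 × 0.3778 = 1.889

1.89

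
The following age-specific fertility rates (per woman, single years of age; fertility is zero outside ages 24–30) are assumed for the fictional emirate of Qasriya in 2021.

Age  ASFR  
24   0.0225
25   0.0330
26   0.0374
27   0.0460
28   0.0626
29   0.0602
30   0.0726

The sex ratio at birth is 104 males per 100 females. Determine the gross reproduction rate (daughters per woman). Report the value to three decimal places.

Proportion female at birth = 100 / (100 + 104) = 0.49020.
Sum of ASFRs = 0.0225 + 0.0330 + 0.0374 + 0.0460 + 0.0626 + 0.0602 + 0.0726 = 0.3343
TFR = 0.3343
GRR = 0.49020 × 0.3343 = 0.16387

0.164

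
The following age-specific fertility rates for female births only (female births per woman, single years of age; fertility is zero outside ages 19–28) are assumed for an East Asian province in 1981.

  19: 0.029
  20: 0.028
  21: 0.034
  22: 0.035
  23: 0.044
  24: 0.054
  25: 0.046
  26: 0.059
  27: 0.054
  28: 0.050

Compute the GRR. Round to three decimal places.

0.433

Sum of female ASFRs = 0.029 + 0.028 + 0.034 + 0.035 + 0.044 + 0.054 + 0.046 + 0.059 + 0.054 + 0.050 = 0.433
GRR = 0.433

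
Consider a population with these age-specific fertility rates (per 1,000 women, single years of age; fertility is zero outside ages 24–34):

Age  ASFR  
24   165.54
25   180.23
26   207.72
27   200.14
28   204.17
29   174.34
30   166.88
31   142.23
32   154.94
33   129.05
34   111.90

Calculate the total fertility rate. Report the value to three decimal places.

Sum of ASFRs = 165.54 + 180.23 + 207.72 + 200.14 + 204.17 + 174.34 + 166.88 + 142.23 + 154.94 + 129.05 + 111.90 = 1837.14
TFR = 1837.14 / 1000 = 1.83714

1.837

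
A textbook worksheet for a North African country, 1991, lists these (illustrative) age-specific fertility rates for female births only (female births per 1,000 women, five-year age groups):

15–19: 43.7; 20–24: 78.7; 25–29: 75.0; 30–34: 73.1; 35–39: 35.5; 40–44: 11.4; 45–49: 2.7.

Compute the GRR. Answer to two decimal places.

Sum of female ASFRs = 43.7 + 78.7 + 75.0 + 73.1 + 35.5 + 11.4 + 2.7 = 320.1
GRR = 5 × 320.1 / 1000 = 1.6005

1.60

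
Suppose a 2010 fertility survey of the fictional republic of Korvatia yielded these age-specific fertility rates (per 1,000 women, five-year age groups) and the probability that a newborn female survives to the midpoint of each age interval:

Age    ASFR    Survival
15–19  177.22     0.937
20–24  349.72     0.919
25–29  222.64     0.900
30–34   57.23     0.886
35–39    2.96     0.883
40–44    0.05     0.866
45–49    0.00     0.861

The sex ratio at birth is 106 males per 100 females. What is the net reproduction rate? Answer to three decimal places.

1.799

Proportion female at birth = 100 / (100 + 106) = 0.48544.
Each age group contributes 5 × ASFR × survival:
  15–19: 5 × 177.22/1000 × 0.937 = 0.83028
  20–24: 5 × 349.72/1000 × 0.919 = 1.60696
  25–29: 5 × 222.64/1000 × 0.900 = 1.00188
  30–34: 5 × 57.23/1000 × 0.886 = 0.25353
  35–39: 5 × 2.96/1000 × 0.883 = 0.01307
  40–44: 5 × 0.05/1000 × 0.866 = 0.00022
  45–49: 5 × 0.00/1000 × 0.861 = 0.00000
Sum = 3.70594
NRR = 0.48544 × 3.70594 = 1.79901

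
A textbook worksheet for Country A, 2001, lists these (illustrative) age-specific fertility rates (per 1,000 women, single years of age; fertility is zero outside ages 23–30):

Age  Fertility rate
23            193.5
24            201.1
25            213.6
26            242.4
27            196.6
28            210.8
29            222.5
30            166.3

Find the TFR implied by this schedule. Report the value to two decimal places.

Sum of ASFRs = 193.5 + 201.1 + 213.6 + 242.4 + 196.6 + 210.8 + 222.5 + 166.3 = 1646.8
TFR = 1646.8 / 1000 = 1.6468

1.65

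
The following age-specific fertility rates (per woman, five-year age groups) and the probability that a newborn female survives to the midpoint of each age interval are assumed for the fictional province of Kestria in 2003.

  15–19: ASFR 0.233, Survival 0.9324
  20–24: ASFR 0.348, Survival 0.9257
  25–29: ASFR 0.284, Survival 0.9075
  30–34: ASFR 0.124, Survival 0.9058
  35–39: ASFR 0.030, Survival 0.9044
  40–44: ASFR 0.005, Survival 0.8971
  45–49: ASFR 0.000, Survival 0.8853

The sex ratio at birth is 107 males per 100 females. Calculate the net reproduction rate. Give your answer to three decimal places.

Proportion female at birth = 100 / (100 + 107) = 0.48309.
Per-age-group product (5 × ASFR × survival probability):
  15–19: 5 × 0.233 × 0.9324 = 1.08625
  20–24: 5 × 0.348 × 0.9257 = 1.61072
  25–29: 5 × 0.284 × 0.9075 = 1.28865
  30–34: 5 × 0.124 × 0.9058 = 0.56160
  35–39: 5 × 0.030 × 0.9044 = 0.13566
  40–44: 5 × 0.005 × 0.8971 = 0.02243
  45–49: 5 × 0.000 × 0.8853 = 0.00000
Sum = 4.70531
NRR = 0.48309 × 4.70531 = 2.27309

2.273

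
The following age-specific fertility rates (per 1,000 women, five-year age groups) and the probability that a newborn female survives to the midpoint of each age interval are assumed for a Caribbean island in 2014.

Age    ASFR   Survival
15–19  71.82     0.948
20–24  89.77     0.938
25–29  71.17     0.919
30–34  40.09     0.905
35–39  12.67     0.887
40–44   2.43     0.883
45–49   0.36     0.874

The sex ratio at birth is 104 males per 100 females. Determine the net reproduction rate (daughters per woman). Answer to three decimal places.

0.656

Proportion female at birth = 100 / (100 + 104) = 0.49020.
Per-age-group product (5 × ASFR × survival probability):
  15–19: 5 × 71.82/1000 × 0.948 = 0.34043
  20–24: 5 × 89.77/1000 × 0.938 = 0.42102
  25–29: 5 × 71.17/1000 × 0.919 = 0.32703
  30–34: 5 × 40.09/1000 × 0.905 = 0.18141
  35–39: 5 × 12.67/1000 × 0.887 = 0.05619
  40–44: 5 × 2.43/1000 × 0.883 = 0.01073
  45–49: 5 × 0.36/1000 × 0.874 = 0.00157
Sum = 1.33838
NRR = 0.49020 × 1.33838 = 0.65607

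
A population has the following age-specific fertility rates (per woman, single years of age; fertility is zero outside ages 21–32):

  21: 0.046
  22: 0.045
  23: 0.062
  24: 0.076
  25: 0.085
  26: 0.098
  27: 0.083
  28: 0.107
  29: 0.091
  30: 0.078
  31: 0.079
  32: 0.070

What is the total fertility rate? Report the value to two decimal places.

0.92

Sum of ASFRs = 0.046 + 0.045 + 0.062 + 0.076 + 0.085 + 0.098 + 0.083 + 0.107 + 0.091 + 0.078 + 0.079 + 0.070 = 0.920
TFR = 0.92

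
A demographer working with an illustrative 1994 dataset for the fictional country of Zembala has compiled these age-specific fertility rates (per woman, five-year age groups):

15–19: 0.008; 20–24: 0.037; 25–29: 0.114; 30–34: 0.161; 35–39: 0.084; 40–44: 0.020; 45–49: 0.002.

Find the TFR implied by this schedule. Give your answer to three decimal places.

Sum of ASFRs = 0.008 + 0.037 + 0.114 + 0.161 + 0.084 + 0.020 + 0.002 = 0.426
TFR = 5 × 0.426 = 2.13

2.130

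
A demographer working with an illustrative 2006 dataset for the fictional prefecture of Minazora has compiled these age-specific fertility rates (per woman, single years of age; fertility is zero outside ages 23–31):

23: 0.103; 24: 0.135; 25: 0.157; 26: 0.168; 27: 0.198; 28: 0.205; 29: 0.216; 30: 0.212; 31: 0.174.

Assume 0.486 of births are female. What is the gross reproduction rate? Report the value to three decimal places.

Proportion female at birth = 0.486.
Sum of ASFRs = 0.103 + 0.135 + 0.157 + 0.168 + 0.198 + 0.205 + 0.216 + 0.212 + 0.174 = 1.568
TFR = 1.568
GRR = 0.486 × 1.568 = 0.76205

0.762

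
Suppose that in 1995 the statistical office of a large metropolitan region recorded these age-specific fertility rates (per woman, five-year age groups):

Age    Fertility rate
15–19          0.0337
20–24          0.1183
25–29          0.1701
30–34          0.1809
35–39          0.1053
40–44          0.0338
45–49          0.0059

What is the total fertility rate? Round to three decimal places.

3.240

Sum of ASFRs = 0.0337 + 0.1183 + 0.1701 + 0.1809 + 0.1053 + 0.0338 + 0.0059 = 0.6480
TFR = 5 × 0.6480 = 3.24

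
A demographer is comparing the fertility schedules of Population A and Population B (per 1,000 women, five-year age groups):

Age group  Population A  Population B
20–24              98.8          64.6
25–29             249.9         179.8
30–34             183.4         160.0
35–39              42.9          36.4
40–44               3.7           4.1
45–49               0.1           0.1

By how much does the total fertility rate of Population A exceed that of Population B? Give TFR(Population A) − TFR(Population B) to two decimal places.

0.67

Population A:
  Sum of ASFRs = 98.8 + 249.9 + 183.4 + 42.9 + 3.7 + 0.1 = 578.8
  TFR = 5 × 578.8 / 1000 = 2.894
Population B:
  Sum of ASFRs = 64.6 + 179.8 + 160.0 + 36.4 + 4.1 + 0.1 = 445.0
  TFR = 5 × 445.0 / 1000 = 2.225
Difference = 2.894 − 2.225 = 0.669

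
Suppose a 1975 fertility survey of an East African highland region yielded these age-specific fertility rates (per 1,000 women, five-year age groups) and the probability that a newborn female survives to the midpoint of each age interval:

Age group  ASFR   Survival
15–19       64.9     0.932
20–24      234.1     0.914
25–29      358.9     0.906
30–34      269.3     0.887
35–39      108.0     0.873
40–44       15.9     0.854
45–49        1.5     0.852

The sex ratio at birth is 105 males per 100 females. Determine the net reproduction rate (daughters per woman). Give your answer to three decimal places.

2.311

Proportion female at birth = 100 / (100 + 105) = 0.48780.
Weighting each age-specific rate by interval width and survival:
  15–19: 5 × 64.9/1000 × 0.932 = 0.30243
  20–24: 5 × 234.1/1000 × 0.914 = 1.06984
  25–29: 5 × 358.9/1000 × 0.906 = 1.62582
  30–34: 5 × 269.3/1000 × 0.887 = 1.19435
  35–39: 5 × 108.0/1000 × 0.873 = 0.47142
  40–44: 5 × 15.9/1000 × 0.854 = 0.06789
  45–49: 5 × 1.5/1000 × 0.852 = 0.00639
Sum = 4.73814
NRR = 0.48780 × 4.73814 = 2.31126
An NRR exceeding 1 indicates intrinsic growth under these rates.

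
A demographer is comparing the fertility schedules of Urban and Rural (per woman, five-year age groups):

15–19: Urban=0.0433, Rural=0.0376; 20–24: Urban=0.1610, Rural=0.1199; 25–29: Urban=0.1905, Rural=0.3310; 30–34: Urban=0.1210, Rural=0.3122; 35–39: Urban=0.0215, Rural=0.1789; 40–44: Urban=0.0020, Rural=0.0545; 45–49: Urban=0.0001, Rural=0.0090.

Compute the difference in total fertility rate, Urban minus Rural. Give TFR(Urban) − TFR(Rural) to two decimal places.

-2.52

Urban:
  Sum of ASFRs = 0.0433 + 0.1610 + 0.1905 + 0.1210 + 0.0215 + 0.0020 + 0.0001 = 0.5394
  TFR = 5 × 0.5394 = 2.697
Rural:
  Sum of ASFRs = 0.0376 + 0.1199 + 0.3310 + 0.3122 + 0.1789 + 0.0545 + 0.0090 = 1.0431
  TFR = 5 × 1.0431 = 5.2155
Difference = 2.697 − 5.2155 = -2.5185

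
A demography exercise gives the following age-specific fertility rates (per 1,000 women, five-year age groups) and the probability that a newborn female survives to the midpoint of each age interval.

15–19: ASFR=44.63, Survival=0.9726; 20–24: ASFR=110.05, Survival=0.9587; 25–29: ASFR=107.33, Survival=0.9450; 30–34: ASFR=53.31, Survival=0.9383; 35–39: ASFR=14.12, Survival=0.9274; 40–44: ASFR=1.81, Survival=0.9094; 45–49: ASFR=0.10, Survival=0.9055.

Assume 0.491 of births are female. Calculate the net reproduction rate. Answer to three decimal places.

0.774

Proportion female at birth = 0.491.
Each age group contributes 5 × ASFR × survival:
  15–19: 5 × 44.63/1000 × 0.9726 = 0.21704
  20–24: 5 × 110.05/1000 × 0.9587 = 0.52752
  25–29: 5 × 107.33/1000 × 0.9450 = 0.50713
  30–34: 5 × 53.31/1000 × 0.9383 = 0.25010
  35–39: 5 × 14.12/1000 × 0.9274 = 0.06547
  40–44: 5 × 1.81/1000 × 0.9094 = 0.00823
  45–49: 5 × 0.10/1000 × 0.9055 = 0.00045
Sum = 1.57594
NRR = 0.491 × 1.57594 = 0.77379
An NRR under 1 implies long-run decline under these rates.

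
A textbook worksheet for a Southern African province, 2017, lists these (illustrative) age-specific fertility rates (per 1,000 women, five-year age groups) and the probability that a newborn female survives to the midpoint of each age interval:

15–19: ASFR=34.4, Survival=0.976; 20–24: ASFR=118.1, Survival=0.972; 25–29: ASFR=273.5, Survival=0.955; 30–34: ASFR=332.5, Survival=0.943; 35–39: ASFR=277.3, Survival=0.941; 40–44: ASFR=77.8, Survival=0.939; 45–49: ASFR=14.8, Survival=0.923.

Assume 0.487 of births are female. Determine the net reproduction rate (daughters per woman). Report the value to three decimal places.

2.607

Proportion female at birth = 0.487.
Survival-weighted fertility by age (5·fₓ·Sₓ):
  15–19: 5 × 34.4/1000 × 0.976 = 0.16787
  20–24: 5 × 118.1/1000 × 0.972 = 0.57397
  25–29: 5 × 273.5/1000 × 0.955 = 1.30596
  30–34: 5 × 332.5/1000 × 0.943 = 1.56774
  35–39: 5 × 277.3/1000 × 0.941 = 1.30470
  40–44: 5 × 77.8/1000 × 0.939 = 0.36527
  45–49: 5 × 14.8/1000 × 0.923 = 0.06830
Sum = 5.35381
NRR = 0.487 × 5.35381 = 2.60731
NRR > 1, so each generation more than replaces itself.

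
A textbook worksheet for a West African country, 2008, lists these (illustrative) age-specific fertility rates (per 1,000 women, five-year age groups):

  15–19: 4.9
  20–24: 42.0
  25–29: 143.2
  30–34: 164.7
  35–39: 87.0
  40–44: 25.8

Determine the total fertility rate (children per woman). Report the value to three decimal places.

2.338

Sum of ASFRs = 4.9 + 42.0 + 143.2 + 164.7 + 87.0 + 25.8 = 467.6
TFR = 5 × 467.6 / 1000 = 2.338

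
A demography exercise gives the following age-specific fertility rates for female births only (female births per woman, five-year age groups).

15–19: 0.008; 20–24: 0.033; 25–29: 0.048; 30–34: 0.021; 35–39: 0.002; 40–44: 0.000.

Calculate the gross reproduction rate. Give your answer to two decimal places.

Sum of female ASFRs = 0.008 + 0.033 + 0.048 + 0.021 + 0.002 + 0.000 = 0.112
GRR = 5 × 0.112 = 0.56

0.56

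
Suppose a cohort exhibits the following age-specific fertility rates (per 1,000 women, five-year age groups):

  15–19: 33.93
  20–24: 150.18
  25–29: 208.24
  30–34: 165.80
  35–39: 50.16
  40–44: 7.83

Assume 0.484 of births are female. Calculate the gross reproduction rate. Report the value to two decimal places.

Proportion female at birth = 0.484.
Sum of ASFRs = 33.93 + 150.18 + 208.24 + 165.80 + 50.16 + 7.83 = 616.14
TFR = 5 × 616.14 / 1000 = 3.0807
GRR = 0.484 × 3.0807 = 1.49106

1.49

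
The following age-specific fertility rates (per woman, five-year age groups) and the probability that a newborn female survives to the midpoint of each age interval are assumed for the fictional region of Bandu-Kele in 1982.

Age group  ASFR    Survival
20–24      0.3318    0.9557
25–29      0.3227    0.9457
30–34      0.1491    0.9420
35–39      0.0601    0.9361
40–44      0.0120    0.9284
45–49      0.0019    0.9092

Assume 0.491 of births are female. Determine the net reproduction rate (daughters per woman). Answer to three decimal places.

2.042

Proportion female at birth = 0.491.
Each age group contributes 5 × ASFR × survival:
  20–24: 5 × 0.3318 × 0.9557 = 1.58551
  25–29: 5 × 0.3227 × 0.9457 = 1.52589
  30–34: 5 × 0.1491 × 0.9420 = 0.70226
  35–39: 5 × 0.0601 × 0.9361 = 0.28130
  40–44: 5 × 0.0120 × 0.9284 = 0.05570
  45–49: 5 × 0.0019 × 0.9092 = 0.00864
Sum = 4.15930
NRR = 0.491 × 4.15930 = 2.04222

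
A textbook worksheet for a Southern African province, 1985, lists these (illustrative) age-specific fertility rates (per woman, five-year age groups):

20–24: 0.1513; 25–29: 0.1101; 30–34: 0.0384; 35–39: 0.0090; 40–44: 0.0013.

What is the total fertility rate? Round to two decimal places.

1.55

Sum of ASFRs = 0.1513 + 0.1101 + 0.0384 + 0.0090 + 0.0013 = 0.3101
TFR = 5 × 0.3101 = 1.5505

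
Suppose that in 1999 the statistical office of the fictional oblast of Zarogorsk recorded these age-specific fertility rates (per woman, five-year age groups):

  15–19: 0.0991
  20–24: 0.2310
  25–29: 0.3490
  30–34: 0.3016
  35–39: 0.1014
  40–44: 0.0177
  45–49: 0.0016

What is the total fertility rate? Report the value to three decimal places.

Sum of ASFRs = 0.0991 + 0.2310 + 0.3490 + 0.3016 + 0.1014 + 0.0177 + 0.0016 = 1.1014
TFR = 5 × 1.1014 = 5.507

5.507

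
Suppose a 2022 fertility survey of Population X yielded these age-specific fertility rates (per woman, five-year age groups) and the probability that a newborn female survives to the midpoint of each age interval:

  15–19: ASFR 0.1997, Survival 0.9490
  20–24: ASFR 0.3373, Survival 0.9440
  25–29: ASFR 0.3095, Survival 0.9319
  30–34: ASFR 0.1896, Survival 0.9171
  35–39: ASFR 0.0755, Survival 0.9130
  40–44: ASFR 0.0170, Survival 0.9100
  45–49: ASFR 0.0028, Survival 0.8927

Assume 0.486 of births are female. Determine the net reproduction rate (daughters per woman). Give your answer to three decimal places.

Proportion female at birth = 0.486.
Weighting each age-specific rate by interval width and survival:
  15–19: 5 × 0.1997 × 0.9490 = 0.94758
  20–24: 5 × 0.3373 × 0.9440 = 1.59206
  25–29: 5 × 0.3095 × 0.9319 = 1.44212
  30–34: 5 × 0.1896 × 0.9171 = 0.86941
  35–39: 5 × 0.0755 × 0.9130 = 0.34466
  40–44: 5 × 0.0170 × 0.9100 = 0.07735
  45–49: 5 × 0.0028 × 0.8927 = 0.01250
Sum = 5.28568
NRR = 0.486 × 5.28568 = 2.56884
With NRR above 1 the population is above replacement fertility.

2.569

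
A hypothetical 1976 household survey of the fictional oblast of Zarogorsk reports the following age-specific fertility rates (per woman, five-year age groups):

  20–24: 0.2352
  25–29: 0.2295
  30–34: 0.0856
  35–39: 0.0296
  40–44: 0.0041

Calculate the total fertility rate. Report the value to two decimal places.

2.92

Sum of ASFRs = 0.2352 + 0.2295 + 0.0856 + 0.0296 + 0.0041 = 0.5840
TFR = 5 × 0.5840 = 2.92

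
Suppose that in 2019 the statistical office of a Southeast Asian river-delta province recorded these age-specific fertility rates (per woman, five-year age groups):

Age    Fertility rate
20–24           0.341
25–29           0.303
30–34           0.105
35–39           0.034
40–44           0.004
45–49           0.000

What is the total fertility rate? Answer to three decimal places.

Sum of ASFRs = 0.341 + 0.303 + 0.105 + 0.034 + 0.004 + 0.000 = 0.787
TFR = 5 × 0.787 = 3.935

3.935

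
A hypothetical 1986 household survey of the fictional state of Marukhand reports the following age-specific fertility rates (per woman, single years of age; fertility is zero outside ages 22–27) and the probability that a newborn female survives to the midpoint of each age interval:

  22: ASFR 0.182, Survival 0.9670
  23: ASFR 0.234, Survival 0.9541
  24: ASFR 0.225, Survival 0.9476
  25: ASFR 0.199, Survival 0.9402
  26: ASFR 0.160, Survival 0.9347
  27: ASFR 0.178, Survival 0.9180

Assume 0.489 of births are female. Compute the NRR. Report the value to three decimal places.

0.544

Proportion female at birth = 0.489.
Weighting each age-specific rate by interval width and survival:
  22: 1 × 0.182 × 0.9670 = 0.17599
  23: 1 × 0.234 × 0.9541 = 0.22326
  24: 1 × 0.225 × 0.9476 = 0.21321
  25: 1 × 0.199 × 0.9402 = 0.18710
  26: 1 × 0.160 × 0.9347 = 0.14955
  27: 1 × 0.178 × 0.9180 = 0.16340
Sum = 1.11251
NRR = 0.489 × 1.11251 = 0.54402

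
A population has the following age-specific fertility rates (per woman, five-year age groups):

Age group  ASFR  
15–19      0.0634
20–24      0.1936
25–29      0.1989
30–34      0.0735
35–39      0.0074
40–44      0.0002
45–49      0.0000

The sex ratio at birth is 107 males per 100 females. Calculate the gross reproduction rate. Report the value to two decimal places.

Proportion female at birth = 100 / (100 + 107) = 0.48309.
Sum of ASFRs = 0.0634 + 0.1936 + 0.1989 + 0.0735 + 0.0074 + 0.0002 + 0.0000 = 0.5370
TFR = 5 × 0.5370 = 2.685
GRR = 0.48309 × 2.685 = 1.29710

1.30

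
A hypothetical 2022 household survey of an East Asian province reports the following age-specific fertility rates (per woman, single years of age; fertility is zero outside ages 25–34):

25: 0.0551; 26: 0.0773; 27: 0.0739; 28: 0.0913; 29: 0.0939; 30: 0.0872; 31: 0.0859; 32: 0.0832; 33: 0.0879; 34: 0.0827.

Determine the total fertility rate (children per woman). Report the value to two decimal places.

Sum of ASFRs = 0.0551 + 0.0773 + 0.0739 + 0.0913 + 0.0939 + 0.0872 + 0.0859 + 0.0832 + 0.0879 + 0.0827 = 0.8184
TFR = 0.8184

0.82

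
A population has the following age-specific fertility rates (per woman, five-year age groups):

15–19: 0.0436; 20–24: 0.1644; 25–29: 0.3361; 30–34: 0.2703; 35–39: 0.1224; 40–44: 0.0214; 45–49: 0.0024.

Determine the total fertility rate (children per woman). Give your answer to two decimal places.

4.80

Sum of ASFRs = 0.0436 + 0.1644 + 0.3361 + 0.2703 + 0.1224 + 0.0214 + 0.0024 = 0.9606
TFR = 5 × 0.9606 = 4.803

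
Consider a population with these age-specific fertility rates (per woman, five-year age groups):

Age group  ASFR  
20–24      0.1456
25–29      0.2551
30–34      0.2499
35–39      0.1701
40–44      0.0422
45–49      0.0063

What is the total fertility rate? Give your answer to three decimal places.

Sum of ASFRs = 0.1456 + 0.2551 + 0.2499 + 0.1701 + 0.0422 + 0.0063 = 0.8692
TFR = 5 × 0.8692 = 4.346

4.346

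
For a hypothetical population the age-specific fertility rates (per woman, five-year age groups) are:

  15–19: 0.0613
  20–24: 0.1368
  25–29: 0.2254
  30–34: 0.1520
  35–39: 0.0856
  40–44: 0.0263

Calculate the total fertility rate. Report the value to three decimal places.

3.437

Sum of ASFRs = 0.0613 + 0.1368 + 0.2254 + 0.1520 + 0.0856 + 0.0263 = 0.6874
TFR = 5 × 0.6874 = 3.437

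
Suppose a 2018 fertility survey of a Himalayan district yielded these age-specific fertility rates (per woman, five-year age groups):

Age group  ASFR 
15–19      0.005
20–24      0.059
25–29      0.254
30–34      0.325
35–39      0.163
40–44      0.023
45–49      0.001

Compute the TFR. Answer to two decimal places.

4.15

Sum of ASFRs = 0.005 + 0.059 + 0.254 + 0.325 + 0.163 + 0.023 + 0.001 = 0.830
TFR = 5 × 0.830 = 4.15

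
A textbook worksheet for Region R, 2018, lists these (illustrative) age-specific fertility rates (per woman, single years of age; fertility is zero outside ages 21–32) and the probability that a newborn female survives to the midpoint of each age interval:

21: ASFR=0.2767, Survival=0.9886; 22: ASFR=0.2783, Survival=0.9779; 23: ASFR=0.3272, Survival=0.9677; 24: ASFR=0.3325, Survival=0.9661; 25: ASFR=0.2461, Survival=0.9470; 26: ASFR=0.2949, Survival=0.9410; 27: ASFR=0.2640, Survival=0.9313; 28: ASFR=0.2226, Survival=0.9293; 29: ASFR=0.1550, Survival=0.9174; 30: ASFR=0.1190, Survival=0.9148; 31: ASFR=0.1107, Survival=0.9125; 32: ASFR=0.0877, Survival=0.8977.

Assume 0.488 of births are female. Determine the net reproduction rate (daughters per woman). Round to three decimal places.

Proportion female at birth = 0.488.
Each age group contributes 1 × ASFR × survival:
  21: 1 × 0.2767 × 0.9886 = 0.27355
  22: 1 × 0.2783 × 0.9779 = 0.27215
  23: 1 × 0.3272 × 0.9677 = 0.31663
  24: 1 × 0.3325 × 0.9661 = 0.32123
  25: 1 × 0.2461 × 0.9470 = 0.23306
  26: 1 × 0.2949 × 0.9410 = 0.27750
  27: 1 × 0.2640 × 0.9313 = 0.24586
  28: 1 × 0.2226 × 0.9293 = 0.20686
  29: 1 × 0.1550 × 0.9174 = 0.14220
  30: 1 × 0.1190 × 0.9148 = 0.10886
  31: 1 × 0.1107 × 0.9125 = 0.10101
  32: 1 × 0.0877 × 0.8977 = 0.07873
Sum = 2.57764
NRR = 0.488 × 2.57764 = 1.25789
NRR > 1, so each generation more than replaces itself.

1.258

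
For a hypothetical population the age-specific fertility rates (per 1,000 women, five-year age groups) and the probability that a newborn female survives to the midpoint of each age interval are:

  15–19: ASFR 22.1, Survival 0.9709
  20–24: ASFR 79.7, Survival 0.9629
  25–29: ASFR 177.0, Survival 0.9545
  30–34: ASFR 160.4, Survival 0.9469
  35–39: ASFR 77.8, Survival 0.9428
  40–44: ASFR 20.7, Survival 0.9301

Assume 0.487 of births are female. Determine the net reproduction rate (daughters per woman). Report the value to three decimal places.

1.246

Proportion female at birth = 0.487.
Per-age-group product (5 × ASFR × survival probability):
  15–19: 5 × 22.1/1000 × 0.9709 = 0.10728
  20–24: 5 × 79.7/1000 × 0.9629 = 0.38372
  25–29: 5 × 177.0/1000 × 0.9545 = 0.84473
  30–34: 5 × 160.4/1000 × 0.9469 = 0.75941
  35–39: 5 × 77.8/1000 × 0.9428 = 0.36675
  40–44: 5 × 20.7/1000 × 0.9301 = 0.09627
Sum = 2.55816
NRR = 0.487 × 2.55816 = 1.24582
NRR > 1, so each generation more than replaces itself.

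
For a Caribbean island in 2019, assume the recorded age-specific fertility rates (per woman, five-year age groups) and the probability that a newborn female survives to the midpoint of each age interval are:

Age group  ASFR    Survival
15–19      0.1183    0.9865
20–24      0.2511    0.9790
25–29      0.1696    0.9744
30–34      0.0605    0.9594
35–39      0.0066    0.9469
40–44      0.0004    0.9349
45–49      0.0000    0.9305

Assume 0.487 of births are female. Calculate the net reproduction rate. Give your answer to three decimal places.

Proportion female at birth = 0.487.
Per-age-group product (5 × ASFR × survival probability):
  15–19: 5 × 0.1183 × 0.9865 = 0.58351
  20–24: 5 × 0.2511 × 0.9790 = 1.22913
  25–29: 5 × 0.1696 × 0.9744 = 0.82629
  30–34: 5 × 0.0605 × 0.9594 = 0.29022
  35–39: 5 × 0.0066 × 0.9469 = 0.03125
  40–44: 5 × 0.0004 × 0.9349 = 0.00187
  45–49: 5 × 0.0000 × 0.9305 = 0.00000
Sum = 2.96227
NRR = 0.487 × 2.96227 = 1.44263

1.443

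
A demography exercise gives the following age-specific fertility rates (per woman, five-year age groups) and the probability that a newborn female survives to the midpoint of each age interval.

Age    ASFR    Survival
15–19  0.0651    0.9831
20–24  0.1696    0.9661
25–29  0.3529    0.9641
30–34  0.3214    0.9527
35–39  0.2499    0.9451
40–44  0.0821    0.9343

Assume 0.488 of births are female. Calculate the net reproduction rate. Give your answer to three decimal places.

2.897

Proportion female at birth = 0.488.
Each age group contributes 5 × ASFR × survival:
  15–19: 5 × 0.0651 × 0.9831 = 0.32000
  20–24: 5 × 0.1696 × 0.9661 = 0.81925
  25–29: 5 × 0.3529 × 0.9641 = 1.70115
  30–34: 5 × 0.3214 × 0.9527 = 1.53099
  35–39: 5 × 0.2499 × 0.9451 = 1.18090
  40–44: 5 × 0.0821 × 0.9343 = 0.38353
Sum = 5.93582
NRR = 0.488 × 5.93582 = 2.89668
With NRR above 1 the population is above replacement fertility.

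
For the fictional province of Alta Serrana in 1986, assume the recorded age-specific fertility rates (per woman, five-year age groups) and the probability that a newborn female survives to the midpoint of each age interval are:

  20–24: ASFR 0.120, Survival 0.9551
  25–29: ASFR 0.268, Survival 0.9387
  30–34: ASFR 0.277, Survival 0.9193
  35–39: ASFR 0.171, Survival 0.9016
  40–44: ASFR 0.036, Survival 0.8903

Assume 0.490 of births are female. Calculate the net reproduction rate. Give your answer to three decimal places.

1.977

Proportion female at birth = 0.490.
Each age group contributes 5 × ASFR × survival:
  20–24: 5 × 0.120 × 0.9551 = 0.57306
  25–29: 5 × 0.268 × 0.9387 = 1.25786
  30–34: 5 × 0.277 × 0.9193 = 1.27323
  35–39: 5 × 0.171 × 0.9016 = 0.77087
  40–44: 5 × 0.036 × 0.8903 = 0.16025
Sum = 4.03527
NRR = 0.490 × 4.03527 = 1.97728
NRR > 1, so each generation more than replaces itself.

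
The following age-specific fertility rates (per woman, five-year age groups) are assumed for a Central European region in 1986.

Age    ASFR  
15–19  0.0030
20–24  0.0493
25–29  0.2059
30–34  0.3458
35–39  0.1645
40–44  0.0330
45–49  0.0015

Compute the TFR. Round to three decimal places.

Sum of ASFRs = 0.0030 + 0.0493 + 0.2059 + 0.3458 + 0.1645 + 0.0330 + 0.0015 = 0.8030
TFR = 5 × 0.8030 = 4.015

4.015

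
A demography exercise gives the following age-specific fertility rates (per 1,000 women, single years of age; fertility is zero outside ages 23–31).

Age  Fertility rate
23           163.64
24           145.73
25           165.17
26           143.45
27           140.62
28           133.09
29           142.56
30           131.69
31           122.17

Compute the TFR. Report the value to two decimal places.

Sum of ASFRs = 163.64 + 145.73 + 165.17 + 143.45 + 140.62 + 133.09 + 142.56 + 131.69 + 122.17 = 1288.12
TFR = 1288.12 / 1000 = 1.28812

1.29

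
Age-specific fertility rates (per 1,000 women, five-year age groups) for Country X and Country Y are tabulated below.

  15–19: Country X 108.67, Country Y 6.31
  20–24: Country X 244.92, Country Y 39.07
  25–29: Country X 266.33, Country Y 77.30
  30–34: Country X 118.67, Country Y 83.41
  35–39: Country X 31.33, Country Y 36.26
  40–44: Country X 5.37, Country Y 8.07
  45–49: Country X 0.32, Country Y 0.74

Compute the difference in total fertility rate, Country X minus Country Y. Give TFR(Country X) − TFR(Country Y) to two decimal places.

2.62

Country X:
  Sum of ASFRs = 108.67 + 244.92 + 266.33 + 118.67 + 31.33 + 5.37 + 0.32 = 775.61
  TFR = 5 × 775.61 / 1000 = 3.87805
Country Y:
  Sum of ASFRs = 6.31 + 39.07 + 77.30 + 83.41 + 36.26 + 8.07 + 0.74 = 251.16
  TFR = 5 × 251.16 / 1000 = 1.2558
Difference = 3.87805 − 1.2558 = 2.62225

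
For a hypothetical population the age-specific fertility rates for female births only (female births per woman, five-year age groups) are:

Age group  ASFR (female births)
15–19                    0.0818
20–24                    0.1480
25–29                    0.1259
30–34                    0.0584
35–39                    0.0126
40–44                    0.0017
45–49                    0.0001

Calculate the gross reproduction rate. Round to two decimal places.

2.14

Sum of female ASFRs = 0.0818 + 0.1480 + 0.1259 + 0.0584 + 0.0126 + 0.0017 + 0.0001 = 0.4285
GRR = 5 × 0.4285 = 2.1425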